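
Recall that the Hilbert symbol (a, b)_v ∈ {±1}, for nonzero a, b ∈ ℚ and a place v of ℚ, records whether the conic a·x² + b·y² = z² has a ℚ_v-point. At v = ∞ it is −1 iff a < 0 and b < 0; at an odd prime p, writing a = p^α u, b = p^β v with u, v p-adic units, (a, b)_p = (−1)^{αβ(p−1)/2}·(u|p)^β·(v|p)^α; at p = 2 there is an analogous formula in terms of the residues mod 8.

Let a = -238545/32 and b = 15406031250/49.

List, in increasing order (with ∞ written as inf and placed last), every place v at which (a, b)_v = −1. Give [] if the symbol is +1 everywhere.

[3, 31]

Mod squares: a ≡ -5890, b ≡ 114. Check v ∈ {∞, 2, 3, 5, 7, 19, 31}.
v=∞: -5890 < 0 and 114 > 0  ⇒  (a,b)_∞ = +1.
v=5: a=5^1·(≡3), b=5^6·(≡4) mod 5; (3|5)=-1, (4|5)=+1; (−1)^{1·6·2}·(-1)^6·(+1)^1 = +1.
v=31: a=31^1·(≡24), b=31^2·(≡26) mod 31; (24|31)=-1, (26|31)=-1; (−1)^{1·2·15}·(-1)^2·(-1)^1 = -1.
v=3: a=3^4·(≡2), b=3^3·(≡2) mod 3; (2|3)=-1, (2|3)=-1; (−1)^{4·3·1}·(-1)^3·(-1)^4 = -1.
v=19: a=19^1·(≡12), b=19^1·(≡17) mod 19; (12|19)=-1, (17|19)=+1; (−1)^{1·1·9}·(-1)^1·(+1)^1 = +1.
v=2: v_2(a)=-5, v_2(b)=1; units ≡ 7, 1 (mod 8); ε·ε+αω+βω = 1·0+-5·0+1·0 ≡ 0  ⇒  (a,b)_2 = +1.
v=7: a=7^0·(≡2), b=7^-2·(≡1) mod 7; (2|7)=+1, (1|7)=+1; (−1)^{0·-2·3}·(+1)^-2·(+1)^0 = +1.
|Ram(-5890, 114)| = 2, even; anisotropic at {3, 31}.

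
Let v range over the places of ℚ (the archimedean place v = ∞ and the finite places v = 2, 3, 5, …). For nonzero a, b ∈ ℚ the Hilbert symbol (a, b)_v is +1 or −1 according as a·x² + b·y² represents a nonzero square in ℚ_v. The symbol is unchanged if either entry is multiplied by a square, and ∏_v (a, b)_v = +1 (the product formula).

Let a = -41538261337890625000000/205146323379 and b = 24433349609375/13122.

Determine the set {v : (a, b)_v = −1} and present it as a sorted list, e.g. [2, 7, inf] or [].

Mod squares: a ≡ -51, b ≡ 238. Check v ∈ {∞, 2, 3, 5, 7, 11, 17, 29}.
v=11: a=11^6·(≡1), b=11^0·(≡8) mod 11; (1|11)=+1, (8|11)=-1; (−1)^{6·0·5}·(+1)^0·(-1)^6 = +1.
v=29: a=29^-2·(≡22), b=29^2·(≡16) mod 29; (22|29)=+1, (16|29)=+1; (−1)^{-2·2·14}·(+1)^2·(+1)^-2 = +1.
v=7: a=7^4·(≡3), b=7^1·(≡6) mod 7; (3|7)=-1, (6|7)=-1; (−1)^{4·1·3}·(-1)^1·(-1)^4 = -1.
v=17: a=17^-1·(≡14), b=17^1·(≡7) mod 17; (14|17)=-1, (7|17)=-1; (−1)^{-1·1·8}·(-1)^1·(-1)^-1 = +1.
v=∞: -51 < 0 and 238 > 0  ⇒  (a,b)_∞ = +1.
v=3: a=3^-15·(≡1), b=3^-8·(≡1) mod 3; (1|3)=+1, (1|3)=+1; (−1)^{-15·-8·1}·(+1)^-8·(+1)^-15 = +1.
v=2: v_2(a)=6, v_2(b)=-1; units ≡ 5, 7 (mod 8); ε·ε+αω+βω = 0·1+6·0+-1·1 ≡ 1  ⇒  (a,b)_2 = -1.
v=5: a=5^16·(≡4), b=5^12·(≡2) mod 5; (4|5)=+1, (2|5)=-1; (−1)^{16·12·2}·(+1)^12·(-1)^16 = +1.
Ram(-51, 238) = {2, 7}; no ℚ_2-point on the conic.

[2, 7]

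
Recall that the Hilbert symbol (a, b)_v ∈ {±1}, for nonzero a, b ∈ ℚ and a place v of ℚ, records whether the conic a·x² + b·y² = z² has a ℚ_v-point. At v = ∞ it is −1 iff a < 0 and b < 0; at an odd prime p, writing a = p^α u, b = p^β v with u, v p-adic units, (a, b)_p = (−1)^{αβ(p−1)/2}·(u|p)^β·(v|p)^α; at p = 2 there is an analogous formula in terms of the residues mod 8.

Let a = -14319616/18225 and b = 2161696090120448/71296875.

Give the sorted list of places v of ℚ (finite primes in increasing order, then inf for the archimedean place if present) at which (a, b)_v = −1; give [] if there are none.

[3, 19, 23, 37]

(a, b) ≡ (-874, 3219) mod (ℚ^×)²; places V = {2, 3, 5, 7, 13, 19, 23, 29, 37, ∞}.
(a,b)_2: α=15, β=8; u≡3, v≡3 (mod 8); ε(u)ε(v)=1·1, αω(v)=15·1, βω(u)=8·1; sum ≡ 0  ⇒  +1.
(a,b)_19: α=1, u≡7; β=2, v≡15 (mod 19); (7|19)=+1, (15|19)=-1; sign (−1)^0·+1^2·-1^1 = -1.
(a,b)_5: α=-2, u≡1; β=-6, v≡1 (mod 5); (1|5)=+1, (1|5)=+1; sign (−1)^0·+1^-6·+1^-2 = +1.
(a,b)_∞: sgn(-874)=−, sgn(3219)=+, so +1.
(a,b)_13: α=0, u≡12; β=-2, v≡2 (mod 13); (12|13)=+1, (2|13)=-1; sign (−1)^0·+1^-2·-1^0 = +1.
(a,b)_23: α=1, u≡2; β=2, v≡22 (mod 23); (2|23)=+1, (22|23)=-1; sign (−1)^0·+1^2·-1^1 = -1.
(a,b)_7: α=0, u≡1; β=2, v≡5 (mod 7); (1|7)=+1, (5|7)=-1; sign (−1)^0·+1^2·-1^0 = +1.
(a,b)_3: α=-6, u≡2; β=-3, v≡2 (mod 3); (2|3)=-1, (2|3)=-1; sign (−1)^0·-1^-3·-1^-6 = -1.
(a,b)_37: α=0, u≡20; β=1, v≡14 (mod 37); (20|37)=-1, (14|37)=-1; sign (−1)^0·-1^1·-1^0 = -1.
(a,b)_29: α=0, u≡7; β=3, v≡5 (mod 29); (7|29)=+1, (5|29)=+1; sign (−1)^0·+1^3·+1^0 = +1.
(-874, 3219 / ℚ) ramifies at {3, 19, 23, 37}: a division algebra.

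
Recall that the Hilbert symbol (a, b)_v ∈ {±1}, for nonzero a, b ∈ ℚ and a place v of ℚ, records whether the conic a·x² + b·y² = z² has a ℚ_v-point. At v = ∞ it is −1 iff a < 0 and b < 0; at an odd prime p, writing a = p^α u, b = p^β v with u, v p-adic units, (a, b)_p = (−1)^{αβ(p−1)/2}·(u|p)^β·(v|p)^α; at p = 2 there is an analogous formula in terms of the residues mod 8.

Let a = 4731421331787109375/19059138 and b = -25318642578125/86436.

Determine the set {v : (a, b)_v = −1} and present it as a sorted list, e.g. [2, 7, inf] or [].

[23, 29]

Mod squares: a ≡ 17342, b ≡ -29. Check v ∈ {∞, 2, 3, 5, 7, 13, 23, 29}.
v=2: v_2(a)=-1, v_2(b)=-2; units ≡ 7, 3 (mod 8); ε·ε+αω+βω = 1·1+-1·1+-2·0 ≡ 0  ⇒  (a,b)_2 = +1.
v=29: a=29^1·(≡17), b=29^1·(≡22) mod 29; (17|29)=-1, (22|29)=+1; (−1)^{1·1·14}·(-1)^1·(+1)^1 = -1.
v=23: a=23^3·(≡4), b=23^2·(≡14) mod 23; (4|23)=+1, (14|23)=-1; (−1)^{3·2·11}·(+1)^2·(-1)^3 = -1.
v=13: a=13^3·(≡6), b=13^2·(≡12) mod 13; (6|13)=-1, (12|13)=+1; (−1)^{3·2·6}·(-1)^2·(+1)^3 = +1.
v=∞: 17342 > 0 and -29 < 0  ⇒  (a,b)_∞ = +1.
v=7: a=7^-6·(≡3), b=7^-4·(≡6) mod 7; (3|7)=-1, (6|7)=-1; (−1)^{-6·-4·3}·(-1)^-4·(-1)^-6 = +1.
v=5: a=5^14·(≡2), b=5^10·(≡1) mod 5; (2|5)=-1, (1|5)=+1; (−1)^{14·10·2}·(-1)^10·(+1)^14 = +1.
v=3: a=3^-4·(≡2), b=3^-2·(≡1) mod 3; (2|3)=-1, (1|3)=+1; (−1)^{-4·-2·1}·(-1)^-2·(+1)^-4 = +1.
|Ram(17342, -29)| = 2, even; anisotropic at {23, 29}.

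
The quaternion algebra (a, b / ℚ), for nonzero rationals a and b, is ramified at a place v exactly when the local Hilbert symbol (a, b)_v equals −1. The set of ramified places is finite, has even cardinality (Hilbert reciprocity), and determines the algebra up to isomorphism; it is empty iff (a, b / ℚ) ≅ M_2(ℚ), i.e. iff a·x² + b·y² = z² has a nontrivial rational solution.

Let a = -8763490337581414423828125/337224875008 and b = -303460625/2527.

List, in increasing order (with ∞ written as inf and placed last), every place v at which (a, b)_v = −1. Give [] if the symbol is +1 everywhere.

[7, 11, 13, inf]

(a, b) ≡ (-51051, -119) mod (ℚ^×)²; places V = {2, 3, 5, 7, 11, 13, 17, 19, ∞}.
(a,b)_5: α=10, u≡1; β=4, v≡4 (mod 5); (1|5)=+1, (4|5)=+1; sign (−1)^0·+1^4·+1^10 = +1.
(a,b)_2: α=-10, β=0; u≡5, v≡1 (mod 8); ε(u)ε(v)=0·0, αω(v)=-10·0, βω(u)=0·1; sum ≡ 0  ⇒  +1.
(a,b)_11: α=3, u≡1; β=0, v≡2 (mod 11); (1|11)=+1, (2|11)=-1; sign (−1)^0·+1^0·-1^3 = -1.
(a,b)_3: α=7, u≡2; β=0, v≡1 (mod 3); (2|3)=-1, (1|3)=+1; sign (−1)^0·-1^0·+1^7 = +1.
(a,b)_∞: sgn(-51051)=−, sgn(-119)=−, so -1.
(a,b)_13: α=7, u≡3; β=4, v≡7 (mod 13); (3|13)=+1, (7|13)=-1; sign (−1)^0·+1^4·-1^7 = -1.
(a,b)_7: α=-1, u≡4; β=-1, v≡2 (mod 7); (4|7)=+1, (2|7)=+1; sign (−1)^1·+1^-1·+1^-1 = -1.
(a,b)_19: α=-6, u≡8; β=-2, v≡14 (mod 19); (8|19)=-1, (14|19)=-1; sign (−1)^0·-1^-2·-1^-6 = +1.
(a,b)_17: α=3, u≡11; β=1, v≡5 (mod 17); (11|17)=-1, (5|17)=-1; sign (−1)^0·-1^1·-1^3 = +1.
(-51051, -119 / ℚ) ramifies at {7, 11, 13, ∞}: a division algebra.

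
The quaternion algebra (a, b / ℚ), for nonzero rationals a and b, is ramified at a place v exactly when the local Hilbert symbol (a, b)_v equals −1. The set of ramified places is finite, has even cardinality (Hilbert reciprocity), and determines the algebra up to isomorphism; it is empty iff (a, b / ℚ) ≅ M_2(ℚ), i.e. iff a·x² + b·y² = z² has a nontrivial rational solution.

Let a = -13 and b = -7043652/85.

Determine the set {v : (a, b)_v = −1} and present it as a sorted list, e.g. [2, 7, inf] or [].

[2, 3, 5, inf]

(a, b) ≡ (-13, -2805) mod (ℚ^×)²; places V = {2, 3, 5, 7, 11, 13, 17, ∞}.
(a,b)_3: α=0, u≡2; β=3, v≡1 (mod 3); (2|3)=-1, (1|3)=+1; sign (−1)^0·-1^3·+1^0 = -1.
(a,b)_11: α=0, u≡9; β=3, v≡4 (mod 11); (9|11)=+1, (4|11)=+1; sign (−1)^0·+1^3·+1^0 = +1.
(a,b)_5: α=0, u≡2; β=-1, v≡4 (mod 5); (2|5)=-1, (4|5)=+1; sign (−1)^0·-1^-1·+1^0 = -1.
(a,b)_13: α=1, u≡12; β=0, v≡3 (mod 13); (12|13)=+1, (3|13)=+1; sign (−1)^0·+1^0·+1^1 = +1.
(a,b)_7: α=0, u≡1; β=2, v≡4 (mod 7); (1|7)=+1, (4|7)=+1; sign (−1)^0·+1^2·+1^0 = +1.
(a,b)_2: α=0, β=2; u≡3, v≡3 (mod 8); ε(u)ε(v)=1·1, αω(v)=0·1, βω(u)=2·1; sum ≡ 1  ⇒  -1.
(a,b)_∞: sgn(-13)=−, sgn(-2805)=−, so -1.
(a,b)_17: α=0, u≡4; β=-1, v≡12 (mod 17); (4|17)=+1, (12|17)=-1; sign (−1)^0·+1^-1·-1^0 = +1.
Ram(-13, -2805) = {2, 3, 5, ∞}; no ℚ_2-point on the conic.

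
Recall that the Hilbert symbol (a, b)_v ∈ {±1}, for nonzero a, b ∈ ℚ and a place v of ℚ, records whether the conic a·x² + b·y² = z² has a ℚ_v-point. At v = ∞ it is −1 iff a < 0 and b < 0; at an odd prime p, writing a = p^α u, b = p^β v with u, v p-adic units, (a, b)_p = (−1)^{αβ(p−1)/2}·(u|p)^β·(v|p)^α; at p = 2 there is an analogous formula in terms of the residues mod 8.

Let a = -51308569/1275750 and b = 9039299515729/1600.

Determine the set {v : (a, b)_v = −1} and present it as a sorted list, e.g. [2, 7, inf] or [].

Mod squares: a ≡ -70, b ≡ 2750041. Check v ∈ {∞, 2, 3, 5, 7, 13, 19, 23, 29, 31, 37}.
v=3: a=3^-6·(≡2), b=3^0·(≡1) mod 3; (2|3)=-1, (1|3)=+1; (−1)^{-6·0·1}·(-1)^0·(+1)^-6 = +1.
v=13: a=13^2·(≡5), b=13^0·(≡2) mod 13; (5|13)=-1, (2|13)=-1; (−1)^{2·0·6}·(-1)^0·(-1)^2 = +1.
v=5: a=5^-3·(≡1), b=5^-2·(≡1) mod 5; (1|5)=+1, (1|5)=+1; (−1)^{-3·-2·2}·(+1)^-2·(+1)^-3 = +1.
v=23: a=23^0·(≡17), b=23^1·(≡16) mod 23; (17|23)=-1, (16|23)=+1; (−1)^{0·1·11}·(-1)^1·(+1)^0 = -1.
v=37: a=37^0·(≡4), b=37^2·(≡34) mod 37; (4|37)=+1, (34|37)=+1; (−1)^{0·2·18}·(+1)^2·(+1)^0 = +1.
v=7: a=7^-1·(≡2), b=7^5·(≡2) mod 7; (2|7)=+1, (2|7)=+1; (−1)^{-1·5·3}·(+1)^5·(+1)^-1 = -1.
v=29: a=29^2·(≡27), b=29^1·(≡13) mod 29; (27|29)=-1, (13|29)=+1; (−1)^{2·1·14}·(-1)^1·(+1)^2 = -1.
v=31: a=31^0·(≡26), b=31^1·(≡28) mod 31; (26|31)=-1, (28|31)=+1; (−1)^{0·1·15}·(-1)^1·(+1)^0 = -1.
v=2: v_2(a)=-1, v_2(b)=-6; units ≡ 5, 1 (mod 8); ε·ε+αω+βω = 0·0+-1·0+-6·1 ≡ 0  ⇒  (a,b)_2 = +1.
v=19: a=19^2·(≡17), b=19^1·(≡9) mod 19; (17|19)=+1, (9|19)=+1; (−1)^{2·1·9}·(+1)^1·(+1)^2 = +1.
v=∞: -70 < 0 and 2750041 > 0  ⇒  (a,b)_∞ = +1.
Ram(-70, 2750041) = {7, 23, 29, 31}; no ℚ_7-point on the conic.

[7, 23, 29, 31]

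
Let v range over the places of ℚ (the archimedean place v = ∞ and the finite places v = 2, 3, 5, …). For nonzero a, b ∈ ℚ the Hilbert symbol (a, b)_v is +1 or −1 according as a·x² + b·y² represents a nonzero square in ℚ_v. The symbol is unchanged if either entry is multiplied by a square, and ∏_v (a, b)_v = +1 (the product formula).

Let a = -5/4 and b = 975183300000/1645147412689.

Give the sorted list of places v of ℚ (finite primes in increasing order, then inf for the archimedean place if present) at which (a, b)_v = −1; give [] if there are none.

[2, 13]

(a, b) ≡ (-5, 2730) mod (ℚ^×)²; places V = {2, 3, 5, 7, 11, 13, 17, 19, ∞}.
(a,b)_19: α=0, u≡13; β=-6, v≡15 (mod 19); (13|19)=-1, (15|19)=-1; sign (−1)^0·-1^-6·-1^0 = +1.
(a,b)_13: α=0, u≡2; β=1, v≡8 (mod 13); (2|13)=-1, (8|13)=-1; sign (−1)^0·-1^1·-1^0 = -1.
(a,b)_3: α=0, u≡1; β=7, v≡1 (mod 3); (1|3)=+1, (1|3)=+1; sign (−1)^0·+1^7·+1^0 = +1.
(a,b)_11: α=0, u≡7; β=-2, v≡7 (mod 11); (7|11)=-1, (7|11)=-1; sign (−1)^0·-1^-2·-1^0 = +1.
(a,b)_5: α=1, u≡1; β=5, v≡4 (mod 5); (1|5)=+1, (4|5)=+1; sign (−1)^0·+1^5·+1^1 = +1.
(a,b)_∞: sgn(-5)=−, sgn(2730)=+, so +1.
(a,b)_2: α=-2, β=5; u≡3, v≡5 (mod 8); ε(u)ε(v)=1·0, αω(v)=-2·1, βω(u)=5·1; sum ≡ 1  ⇒  -1.
(a,b)_17: α=0, u≡3; β=-2, v≡14 (mod 17); (3|17)=-1, (14|17)=-1; sign (−1)^0·-1^-2·-1^0 = +1.
(a,b)_7: α=0, u≡4; β=3, v≡5 (mod 7); (4|7)=+1, (5|7)=-1; sign (−1)^0·+1^3·-1^0 = +1.
|Ram(-5, 2730)| = 2, even; anisotropic at {2, 13}.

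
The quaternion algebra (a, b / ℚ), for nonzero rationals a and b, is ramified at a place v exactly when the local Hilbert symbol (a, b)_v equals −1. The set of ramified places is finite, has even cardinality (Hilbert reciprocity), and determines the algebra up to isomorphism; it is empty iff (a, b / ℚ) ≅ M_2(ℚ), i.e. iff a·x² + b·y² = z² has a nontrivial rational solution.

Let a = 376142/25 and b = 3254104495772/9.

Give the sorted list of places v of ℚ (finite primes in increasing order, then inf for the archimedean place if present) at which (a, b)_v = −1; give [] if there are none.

Mod squares: a ≡ 376142, b ≡ 23. Check v ∈ {∞, 2, 3, 5, 13, 17, 23, 37}.
v=5: a=5^-2·(≡2), b=5^0·(≡3) mod 5; (2|5)=-1, (3|5)=-1; (−1)^{-2·0·2}·(-1)^0·(-1)^-2 = +1.
v=23: a=23^1·(≡12), b=23^3·(≡18) mod 23; (12|23)=+1, (18|23)=+1; (−1)^{1·3·11}·(+1)^3·(+1)^1 = -1.
v=∞: 376142 > 0 and 23 > 0  ⇒  (a,b)_∞ = +1.
v=37: a=37^1·(≡10), b=37^2·(≡22) mod 37; (10|37)=+1, (22|37)=-1; (−1)^{1·2·18}·(+1)^2·(-1)^1 = -1.
v=13: a=13^1·(≡4), b=13^2·(≡12) mod 13; (4|13)=+1, (12|13)=+1; (−1)^{1·2·6}·(+1)^2·(+1)^1 = +1.
v=3: a=3^0·(≡2), b=3^-2·(≡2) mod 3; (2|3)=-1, (2|3)=-1; (−1)^{0·-2·1}·(-1)^-2·(-1)^0 = +1.
v=17: a=17^1·(≡16), b=17^2·(≡3) mod 17; (16|17)=+1, (3|17)=-1; (−1)^{1·2·8}·(+1)^2·(-1)^1 = -1.
v=2: v_2(a)=1, v_2(b)=2; units ≡ 7, 7 (mod 8); ε·ε+αω+βω = 1·1+1·0+2·0 ≡ 1  ⇒  (a,b)_2 = -1.
(376142, 23 / ℚ) ramifies at {2, 17, 23, 37}: a division algebra.

[2, 17, 23, 37]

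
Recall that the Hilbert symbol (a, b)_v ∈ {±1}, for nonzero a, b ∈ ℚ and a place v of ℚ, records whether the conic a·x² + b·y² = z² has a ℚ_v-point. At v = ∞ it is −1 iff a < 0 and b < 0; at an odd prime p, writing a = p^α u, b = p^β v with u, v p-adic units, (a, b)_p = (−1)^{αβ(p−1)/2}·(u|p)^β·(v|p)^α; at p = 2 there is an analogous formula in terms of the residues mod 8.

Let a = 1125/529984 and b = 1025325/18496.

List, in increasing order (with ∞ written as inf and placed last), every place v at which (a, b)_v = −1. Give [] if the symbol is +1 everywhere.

(a, b) ≡ (5, 93) mod (ℚ^×)²; places V = {2, 3, 5, 7, 13, 17, 31, ∞}.
(a,b)_17: α=0, u≡6; β=-2, v≡16 (mod 17); (6|17)=-1, (16|17)=+1; sign (−1)^0·-1^-2·+1^0 = +1.
(a,b)_∞: sgn(5)=+, sgn(93)=+, so +1.
(a,b)_5: α=3, u≡1; β=2, v≡3 (mod 5); (1|5)=+1, (3|5)=-1; sign (−1)^0·+1^2·-1^3 = -1.
(a,b)_3: α=2, u≡2; β=3, v≡1 (mod 3); (2|3)=-1, (1|3)=+1; sign (−1)^0·-1^3·+1^2 = -1.
(a,b)_31: α=0, u≡5; β=1, v≡3 (mod 31); (5|31)=+1, (3|31)=-1; sign (−1)^0·+1^1·-1^0 = +1.
(a,b)_2: α=-6, β=-6; u≡5, v≡5 (mod 8); ε(u)ε(v)=0·0, αω(v)=-6·1, βω(u)=-6·1; sum ≡ 0  ⇒  +1.
(a,b)_7: α=-2, u≡5; β=2, v≡1 (mod 7); (5|7)=-1, (1|7)=+1; sign (−1)^0·-1^2·+1^-2 = +1.
(a,b)_13: α=-2, u≡11; β=0, v≡8 (mod 13); (11|13)=-1, (8|13)=-1; sign (−1)^0·-1^0·-1^-2 = +1.
(5, 93 / ℚ) ramifies at {3, 5}: a division algebra.

[3, 5]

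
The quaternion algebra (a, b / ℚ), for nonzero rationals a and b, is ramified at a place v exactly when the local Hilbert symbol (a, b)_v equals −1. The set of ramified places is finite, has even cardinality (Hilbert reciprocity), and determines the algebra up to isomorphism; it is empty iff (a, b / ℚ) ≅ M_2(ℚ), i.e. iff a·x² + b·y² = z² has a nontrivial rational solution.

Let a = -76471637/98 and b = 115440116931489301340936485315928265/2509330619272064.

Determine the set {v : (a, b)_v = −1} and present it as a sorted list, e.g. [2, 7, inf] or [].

(a, b) ≡ (-1263994, 25612510) mod (ℚ^×)²; places V = {2, 3, 5, 7, 11, 13, 17, 19, 29, 31, 37, 41, ∞}.
(a,b)_29: α=1, u≡20; β=3, v≡13 (mod 29); (20|29)=+1, (13|29)=+1; sign (−1)^0·+1^3·+1^1 = +1.
(a,b)_3: α=0, u≡2; β=2, v≡1 (mod 3); (2|3)=-1, (1|3)=+1; sign (−1)^0·-1^2·+1^0 = +1.
(a,b)_13: α=0, u≡10; β=4, v≡3 (mod 13); (10|13)=+1, (3|13)=+1; sign (−1)^0·+1^4·+1^0 = +1.
(a,b)_5: α=0, u≡1; β=1, v≡2 (mod 5); (1|5)=+1, (2|5)=-1; sign (−1)^0·+1^1·-1^0 = +1.
(a,b)_∞: sgn(-1263994)=−, sgn(25612510)=+, so +1.
(a,b)_11: α=2, u≡3; β=7, v≡6 (mod 11); (3|11)=+1, (6|11)=-1; sign (−1)^0·+1^7·-1^2 = +1.
(a,b)_37: α=1, u≡27; β=3, v≡26 (mod 37); (27|37)=+1, (26|37)=+1; sign (−1)^0·+1^3·+1^1 = +1.
(a,b)_41: α=0, u≡8; β=-2, v≡28 (mod 41); (8|41)=+1, (28|41)=-1; sign (−1)^0·+1^-2·-1^0 = +1.
(a,b)_31: α=1, u≡12; β=5, v≡27 (mod 31); (12|31)=-1, (27|31)=-1; sign (−1)^1·-1^5·-1^1 = -1.
(a,b)_17: α=0, u≡11; β=-2, v≡4 (mod 17); (11|17)=-1, (4|17)=+1; sign (−1)^0·-1^-2·+1^0 = +1.
(a,b)_2: α=-1, β=-7; u≡3, v≡7 (mod 8); ε(u)ε(v)=1·1, αω(v)=-1·0, βω(u)=-7·1; sum ≡ 0  ⇒  +1.
(a,b)_19: α=1, u≡14; β=4, v≡11 (mod 19); (14|19)=-1, (11|19)=+1; sign (−1)^0·-1^4·+1^1 = +1.
(a,b)_7: α=-2, u≡5; β=-9, v≡2 (mod 7); (5|7)=-1, (2|7)=+1; sign (−1)^0·-1^-9·+1^-2 = -1.
Ram(-1263994, 25612510) = {7, 31}; no ℚ_7-point on the conic.

[7, 31]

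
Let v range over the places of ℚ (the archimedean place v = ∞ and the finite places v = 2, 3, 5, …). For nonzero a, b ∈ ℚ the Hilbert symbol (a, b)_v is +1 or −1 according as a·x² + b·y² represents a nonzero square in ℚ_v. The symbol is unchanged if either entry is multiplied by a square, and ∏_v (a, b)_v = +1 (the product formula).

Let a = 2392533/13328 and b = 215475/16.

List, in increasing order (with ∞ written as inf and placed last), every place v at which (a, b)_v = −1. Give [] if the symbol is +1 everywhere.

(a, b) ≡ (221, 51) mod (ℚ^×)²; places V = {2, 3, 5, 7, 11, 13, 17, ∞}.
(a,b)_2: α=-4, β=-4; u≡5, v≡3 (mod 8); ε(u)ε(v)=0·1, αω(v)=-4·1, βω(u)=-4·1; sum ≡ 0  ⇒  +1.
(a,b)_13: α=3, u≡12; β=2, v≡9 (mod 13); (12|13)=+1, (9|13)=+1; sign (−1)^0·+1^2·+1^3 = +1.
(a,b)_17: α=-1, u≡2; β=1, v≡7 (mod 17); (2|17)=+1, (7|17)=-1; sign (−1)^0·+1^1·-1^-1 = -1.
(a,b)_3: α=2, u≡2; β=1, v≡2 (mod 3); (2|3)=-1, (2|3)=-1; sign (−1)^0·-1^1·-1^2 = -1.
(a,b)_∞: sgn(221)=+, sgn(51)=+, so +1.
(a,b)_5: α=0, u≡1; β=2, v≡4 (mod 5); (1|5)=+1, (4|5)=+1; sign (−1)^0·+1^2·+1^0 = +1.
(a,b)_7: α=-2, u≡4; β=0, v≡4 (mod 7); (4|7)=+1, (4|7)=+1; sign (−1)^0·+1^0·+1^-2 = +1.
(a,b)_11: α=2, u≡4; β=0, v≡8 (mod 11); (4|11)=+1, (8|11)=-1; sign (−1)^0·+1^0·-1^2 = +1.
(221, 51 / ℚ) ramifies at {3, 17}: a division algebra.

[3, 17]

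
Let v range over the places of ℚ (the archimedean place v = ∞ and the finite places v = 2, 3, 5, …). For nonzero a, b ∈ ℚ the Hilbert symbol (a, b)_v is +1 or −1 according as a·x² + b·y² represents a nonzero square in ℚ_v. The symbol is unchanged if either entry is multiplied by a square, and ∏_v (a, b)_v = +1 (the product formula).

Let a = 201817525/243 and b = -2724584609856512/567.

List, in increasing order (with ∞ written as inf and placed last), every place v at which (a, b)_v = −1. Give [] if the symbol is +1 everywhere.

Mod squares: a ≡ 494247, b ≡ -76631009. Check v ∈ {∞, 2, 3, 5, 7, 13, 17, 19, 23, 29, 41, 47}.
v=2: v_2(a)=0, v_2(b)=10; units ≡ 7, 7 (mod 8); ε·ε+αω+βω = 1·1+0·0+10·0 ≡ 1  ⇒  (a,b)_2 = -1.
v=17: a=17^0·(≡14), b=17^2·(≡6) mod 17; (14|17)=-1, (6|17)=-1; (−1)^{0·2·8}·(-1)^2·(-1)^0 = +1.
v=47: a=47^0·(≡17), b=47^1·(≡30) mod 47; (17|47)=+1, (30|47)=-1; (−1)^{0·1·23}·(+1)^1·(-1)^0 = +1.
v=23: a=23^1·(≡17), b=23^1·(≡15) mod 23; (17|23)=-1, (15|23)=-1; (−1)^{1·1·11}·(-1)^1·(-1)^1 = -1.
v=13: a=13^1·(≡8), b=13^1·(≡9) mod 13; (8|13)=-1, (9|13)=+1; (−1)^{1·1·6}·(-1)^1·(+1)^1 = -1.
v=41: a=41^0·(≡32), b=41^1·(≡33) mod 41; (32|41)=+1, (33|41)=+1; (−1)^{0·1·20}·(+1)^1·(+1)^0 = +1.
v=29: a=29^1·(≡6), b=29^2·(≡27) mod 29; (6|29)=+1, (27|29)=-1; (−1)^{1·2·14}·(+1)^2·(-1)^1 = -1.
v=7: a=7^2·(≡6), b=7^-1·(≡6) mod 7; (6|7)=-1, (6|7)=-1; (−1)^{2·-1·3}·(-1)^-1·(-1)^2 = -1.
v=3: a=3^-5·(≡1), b=3^-4·(≡1) mod 3; (1|3)=+1, (1|3)=+1; (−1)^{-5·-4·1}·(+1)^-4·(+1)^-5 = +1.
v=∞: 494247 > 0 and -76631009 < 0  ⇒  (a,b)_∞ = +1.
v=19: a=19^1·(≡8), b=19^1·(≡14) mod 19; (8|19)=-1, (14|19)=-1; (−1)^{1·1·9}·(-1)^1·(-1)^1 = -1.
v=5: a=5^2·(≡2), b=5^0·(≡4) mod 5; (2|5)=-1, (4|5)=+1; (−1)^{2·0·2}·(-1)^0·(+1)^2 = +1.
|Ram(494247, -76631009)| = 6, even; anisotropic at {2, 7, 13, 19, 23, 29}.

[2, 7, 13, 19, 23, 29]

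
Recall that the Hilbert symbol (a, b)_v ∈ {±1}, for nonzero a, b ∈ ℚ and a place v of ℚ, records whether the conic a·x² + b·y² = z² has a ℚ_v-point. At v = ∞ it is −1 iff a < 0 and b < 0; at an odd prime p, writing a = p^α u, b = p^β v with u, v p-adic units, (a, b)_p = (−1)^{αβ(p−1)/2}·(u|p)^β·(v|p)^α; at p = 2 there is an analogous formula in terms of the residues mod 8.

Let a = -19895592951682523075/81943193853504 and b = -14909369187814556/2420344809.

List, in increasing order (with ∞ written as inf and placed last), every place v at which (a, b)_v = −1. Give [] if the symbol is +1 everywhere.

[37, inf]

Mod squares: a ≡ -155363, b ≡ -11951. Check v ∈ {∞, 2, 3, 5, 7, 11, 13, 17, 19, 23, 31, 37}.
v=∞: -155363 < 0 and -11951 < 0  ⇒  (a,b)_∞ = -1.
v=3: a=3^-2·(≡1), b=3^-2·(≡1) mod 3; (1|3)=+1, (1|3)=+1; (−1)^{-2·-2·1}·(+1)^-2·(+1)^-2 = +1.
v=11: a=11^2·(≡3), b=11^0·(≡6) mod 11; (3|11)=+1, (6|11)=-1; (−1)^{2·0·5}·(+1)^0·(-1)^2 = +1.
v=17: a=17^3·(≡3), b=17^3·(≡14) mod 17; (3|17)=-1, (14|17)=-1; (−1)^{3·3·8}·(-1)^3·(-1)^3 = +1.
v=37: a=37^1·(≡24), b=37^1·(≡12) mod 37; (24|37)=-1, (12|37)=+1; (−1)^{1·1·18}·(-1)^1·(+1)^1 = -1.
v=7: a=7^4·(≡4), b=7^2·(≡3) mod 7; (4|7)=+1, (3|7)=-1; (−1)^{4·2·3}·(+1)^2·(-1)^4 = +1.
v=19: a=19^3·(≡12), b=19^5·(≡9) mod 19; (12|19)=-1, (9|19)=+1; (−1)^{3·5·9}·(-1)^5·(+1)^3 = +1.
v=31: a=31^-2·(≡18), b=31^-2·(≡17) mod 31; (18|31)=+1, (17|31)=-1; (−1)^{-2·-2·15}·(+1)^-2·(-1)^-2 = +1.
v=5: a=5^2·(≡3), b=5^0·(≡1) mod 5; (3|5)=-1, (1|5)=+1; (−1)^{2·0·2}·(-1)^0·(+1)^2 = +1.
v=13: a=13^3·(≡12), b=13^2·(≡4) mod 13; (12|13)=+1, (4|13)=+1; (−1)^{3·2·6}·(+1)^2·(+1)^3 = +1.
v=23: a=23^-6·(≡4), b=23^-4·(≡1) mod 23; (4|23)=+1, (1|23)=+1; (−1)^{-6·-4·11}·(+1)^-4·(+1)^-6 = +1.
v=2: v_2(a)=-6, v_2(b)=2; units ≡ 5, 1 (mod 8); ε·ε+αω+βω = 0·0+-6·0+2·1 ≡ 0  ⇒  (a,b)_2 = +1.
|Ram(-155363, -11951)| = 2, even; anisotropic at {37, ∞}.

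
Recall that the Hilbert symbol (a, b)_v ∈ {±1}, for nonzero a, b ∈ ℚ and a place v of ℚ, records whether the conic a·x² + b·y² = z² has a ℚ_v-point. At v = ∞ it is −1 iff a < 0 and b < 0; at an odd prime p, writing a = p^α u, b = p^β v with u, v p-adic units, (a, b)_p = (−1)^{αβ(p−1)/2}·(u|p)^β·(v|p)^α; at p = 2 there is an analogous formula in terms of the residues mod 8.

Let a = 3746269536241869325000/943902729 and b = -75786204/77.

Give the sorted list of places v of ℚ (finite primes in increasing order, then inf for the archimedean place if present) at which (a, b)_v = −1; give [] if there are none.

(a, b) ≡ (130, -3003) mod (ℚ^×)²; places V = {2, 3, 5, 7, 11, 13, 17, 19, 41, ∞}.
(a,b)_7: α=-4, u≡2; β=-1, v≡6 (mod 7); (2|7)=+1, (6|7)=-1; sign (−1)^0·+1^-1·-1^-4 = +1.
(a,b)_∞: sgn(130)=+, sgn(-3003)=−, so +1.
(a,b)_2: α=3, β=2; u≡1, v≡5 (mod 8); ε(u)ε(v)=0·0, αω(v)=3·1, βω(u)=2·0; sum ≡ 1  ⇒  -1.
(a,b)_17: α=6, u≡10; β=2, v≡12 (mod 17); (10|17)=-1, (12|17)=-1; sign (−1)^0·-1^2·-1^6 = +1.
(a,b)_13: α=3, u≡1; β=1, v≡1 (mod 13); (1|13)=+1, (1|13)=+1; sign (−1)^0·+1^1·+1^3 = +1.
(a,b)_19: α=-2, u≡17; β=0, v≡8 (mod 19); (17|19)=+1, (8|19)=-1; sign (−1)^0·+1^0·-1^-2 = +1.
(a,b)_11: α=-2, u≡4; β=-1, v≡8 (mod 11); (4|11)=+1, (8|11)=-1; sign (−1)^0·+1^-1·-1^-2 = +1.
(a,b)_41: α=4, u≡22; β=2, v≡5 (mod 41); (22|41)=-1, (5|41)=+1; sign (−1)^0·-1^2·+1^4 = +1.
(a,b)_5: α=5, u≡1; β=0, v≡3 (mod 5); (1|5)=+1, (3|5)=-1; sign (−1)^0·+1^0·-1^5 = -1.
(a,b)_3: α=-2, u≡1; β=1, v≡1 (mod 3); (1|3)=+1, (1|3)=+1; sign (−1)^0·+1^1·+1^-2 = +1.
(130, -3003 / ℚ) ramifies at {2, 5}: a division algebra.

[2, 5]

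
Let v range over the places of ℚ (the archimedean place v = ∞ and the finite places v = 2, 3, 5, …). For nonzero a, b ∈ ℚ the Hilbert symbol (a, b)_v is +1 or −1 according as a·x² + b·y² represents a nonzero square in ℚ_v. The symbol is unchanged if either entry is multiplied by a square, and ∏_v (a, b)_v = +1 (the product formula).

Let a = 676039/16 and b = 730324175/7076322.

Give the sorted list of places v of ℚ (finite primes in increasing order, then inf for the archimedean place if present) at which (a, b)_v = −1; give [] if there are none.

Mod squares: a ≡ 676039, b ≡ 46. Check v ∈ {∞, 2, 3, 5, 7, 11, 13, 17, 19, 23}.
v=5: a=5^0·(≡4), b=5^2·(≡1) mod 5; (4|5)=+1, (1|5)=+1; (−1)^{0·2·2}·(+1)^2·(+1)^0 = +1.
v=19: a=19^1·(≡2), b=19^-2·(≡8) mod 19; (2|19)=-1, (8|19)=-1; (−1)^{1·-2·9}·(-1)^-2·(-1)^1 = -1.
v=11: a=11^0·(≡9), b=11^-2·(≡7) mod 11; (9|11)=+1, (7|11)=-1; (−1)^{0·-2·5}·(+1)^-2·(-1)^0 = +1.
v=2: v_2(a)=-4, v_2(b)=-1; units ≡ 7, 7 (mod 8); ε·ε+αω+βω = 1·1+-4·0+-1·0 ≡ 1  ⇒  (a,b)_2 = -1.
v=17: a=17^1·(≡13), b=17^0·(≡11) mod 17; (13|17)=+1, (11|17)=-1; (−1)^{1·0·8}·(+1)^0·(-1)^1 = -1.
v=7: a=7^1·(≡6), b=7^4·(≡4) mod 7; (6|7)=-1, (4|7)=+1; (−1)^{1·4·3}·(-1)^4·(+1)^1 = +1.
v=3: a=3^0·(≡1), b=3^-4·(≡1) mod 3; (1|3)=+1, (1|3)=+1; (−1)^{0·-4·1}·(+1)^-4·(+1)^0 = +1.
v=13: a=13^1·(≡1), b=13^0·(≡8) mod 13; (1|13)=+1, (8|13)=-1; (−1)^{1·0·6}·(+1)^0·(-1)^1 = -1.
v=23: a=23^1·(≡10), b=23^3·(≡16) mod 23; (10|23)=-1, (16|23)=+1; (−1)^{1·3·11}·(-1)^3·(+1)^1 = +1.
v=∞: 676039 > 0 and 46 > 0  ⇒  (a,b)_∞ = +1.
|Ram(676039, 46)| = 4, even; anisotropic at {2, 13, 17, 19}.

[2, 13, 17, 19]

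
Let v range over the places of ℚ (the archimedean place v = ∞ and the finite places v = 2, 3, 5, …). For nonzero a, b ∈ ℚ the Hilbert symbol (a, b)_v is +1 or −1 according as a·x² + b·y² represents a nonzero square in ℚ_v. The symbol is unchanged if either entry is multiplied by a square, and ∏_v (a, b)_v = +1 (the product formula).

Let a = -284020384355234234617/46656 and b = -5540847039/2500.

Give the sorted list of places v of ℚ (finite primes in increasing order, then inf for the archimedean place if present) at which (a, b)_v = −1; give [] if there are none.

Mod squares: a ≡ -60697, b ≡ -2639. Check v ∈ {∞, 2, 3, 5, 7, 13, 23, 29}.
v=5: a=5^0·(≡3), b=5^-4·(≡4) mod 5; (3|5)=-1, (4|5)=+1; (−1)^{0·-4·2}·(-1)^-4·(+1)^0 = +1.
v=2: v_2(a)=-6, v_2(b)=-2; units ≡ 7, 1 (mod 8); ε·ε+αω+βω = 1·0+-6·0+-2·0 ≡ 0  ⇒  (a,b)_2 = +1.
v=23: a=23^5·(≡1), b=23^2·(≡2) mod 23; (1|23)=+1, (2|23)=+1; (−1)^{5·2·11}·(+1)^2·(+1)^5 = +1.
v=3: a=3^-6·(≡2), b=3^4·(≡1) mod 3; (2|3)=-1, (1|3)=+1; (−1)^{-6·4·1}·(-1)^4·(+1)^-6 = +1.
v=7: a=7^7·(≡4), b=7^3·(≡2) mod 7; (4|7)=+1, (2|7)=+1; (−1)^{7·3·3}·(+1)^3·(+1)^7 = -1.
v=29: a=29^3·(≡23), b=29^1·(≡9) mod 29; (23|29)=+1, (9|29)=+1; (−1)^{3·1·14}·(+1)^1·(+1)^3 = +1.
v=13: a=13^3·(≡11), b=13^1·(≡6) mod 13; (11|13)=-1, (6|13)=-1; (−1)^{3·1·6}·(-1)^1·(-1)^3 = +1.
v=∞: -60697 < 0 and -2639 < 0  ⇒  (a,b)_∞ = -1.
Ram(-60697, -2639) = {7, ∞}; no ℚ_7-point on the conic.

[7, inf]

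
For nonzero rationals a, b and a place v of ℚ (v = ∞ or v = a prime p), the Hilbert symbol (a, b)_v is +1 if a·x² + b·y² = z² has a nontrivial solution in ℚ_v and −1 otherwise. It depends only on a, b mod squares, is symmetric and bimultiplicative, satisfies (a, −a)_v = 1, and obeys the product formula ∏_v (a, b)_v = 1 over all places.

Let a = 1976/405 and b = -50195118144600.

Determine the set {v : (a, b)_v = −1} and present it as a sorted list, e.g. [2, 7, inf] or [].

[11, 13]

(a, b) ≡ (2470, -1254) mod (ℚ^×)²; places V = {2, 3, 5, 11, 13, 19, ∞}.
(a,b)_13: α=1, u≡11; β=2, v≡2 (mod 13); (11|13)=-1, (2|13)=-1; sign (−1)^0·-1^2·-1^1 = -1.
(a,b)_19: α=1, u≡11; β=3, v≡8 (mod 19); (11|19)=+1, (8|19)=-1; sign (−1)^1·+1^3·-1^1 = +1.
(a,b)_11: α=0, u≡2; β=1, v≡6 (mod 11); (2|11)=-1, (6|11)=-1; sign (−1)^0·-1^1·-1^0 = -1.
(a,b)_5: α=-1, u≡1; β=2, v≡1 (mod 5); (1|5)=+1, (1|5)=+1; sign (−1)^0·+1^2·+1^-1 = +1.
(a,b)_2: α=3, β=3; u≡3, v≡5 (mod 8); ε(u)ε(v)=1·0, αω(v)=3·1, βω(u)=3·1; sum ≡ 0  ⇒  +1.
(a,b)_∞: sgn(2470)=+, sgn(-1254)=−, so +1.
(a,b)_3: α=-4, u≡1; β=9, v≡2 (mod 3); (1|3)=+1, (2|3)=-1; sign (−1)^0·+1^9·-1^-4 = +1.
(2470, -1254 / ℚ) ramifies at {11, 13}: a division algebra.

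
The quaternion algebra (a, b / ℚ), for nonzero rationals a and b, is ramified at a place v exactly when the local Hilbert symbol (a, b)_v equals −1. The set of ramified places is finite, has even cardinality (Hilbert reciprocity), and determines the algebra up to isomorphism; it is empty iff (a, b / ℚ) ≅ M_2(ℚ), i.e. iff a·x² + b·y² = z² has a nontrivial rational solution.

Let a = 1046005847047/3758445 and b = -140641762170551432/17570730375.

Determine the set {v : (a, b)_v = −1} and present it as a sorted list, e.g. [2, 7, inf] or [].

[2, 5, 7, 11]

Mod squares: a ≡ 35, b ≡ -1870. Check v ∈ {∞, 2, 3, 5, 7, 11, 17, 23}.
v=17: a=17^-4·(≡1), b=17^-5·(≡16) mod 17; (1|17)=+1, (16|17)=+1; (−1)^{-4·-5·8}·(+1)^-5·(+1)^-4 = +1.
v=7: a=7^11·(≡5), b=7^16·(≡5) mod 7; (5|7)=-1, (5|7)=-1; (−1)^{11·16·3}·(-1)^16·(-1)^11 = -1.
v=5: a=5^-1·(≡3), b=5^-3·(≡1) mod 5; (3|5)=-1, (1|5)=+1; (−1)^{-1·-3·2}·(-1)^-3·(+1)^-1 = -1.
v=11: a=11^0·(≡2), b=11^-1·(≡7) mod 11; (2|11)=-1, (7|11)=-1; (−1)^{0·-1·5}·(-1)^-1·(-1)^0 = -1.
v=2: v_2(a)=0, v_2(b)=3; units ≡ 3, 1 (mod 8); ε·ε+αω+βω = 1·0+0·0+3·1 ≡ 1  ⇒  (a,b)_2 = -1.
v=23: a=23^2·(≡3), b=23^2·(≡1) mod 23; (3|23)=+1, (1|23)=+1; (−1)^{2·2·11}·(+1)^2·(+1)^2 = +1.
v=3: a=3^-2·(≡2), b=3^-2·(≡2) mod 3; (2|3)=-1, (2|3)=-1; (−1)^{-2·-2·1}·(-1)^-2·(-1)^-2 = +1.
v=∞: 35 > 0 and -1870 < 0  ⇒  (a,b)_∞ = +1.
(35, -1870 / ℚ) ramifies at {2, 5, 7, 11}: a division algebra.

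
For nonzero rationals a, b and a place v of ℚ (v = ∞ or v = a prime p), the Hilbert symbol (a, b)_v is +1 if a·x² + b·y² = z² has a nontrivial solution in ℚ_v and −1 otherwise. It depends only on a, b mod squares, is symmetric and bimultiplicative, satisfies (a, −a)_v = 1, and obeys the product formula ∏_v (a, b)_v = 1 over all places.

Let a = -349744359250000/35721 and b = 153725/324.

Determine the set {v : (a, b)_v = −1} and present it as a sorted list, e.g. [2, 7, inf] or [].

[11, 13]

(a, b) ≡ (-37, 6149) mod (ℚ^×)²; places V = {2, 3, 5, 7, 11, 13, 37, 43, ∞}.
(a,b)_13: α=2, u≡11; β=1, v≡5 (mod 13); (11|13)=-1, (5|13)=-1; sign (−1)^0·-1^1·-1^2 = -1.
(a,b)_2: α=4, β=-2; u≡3, v≡5 (mod 8); ε(u)ε(v)=1·0, αω(v)=4·1, βω(u)=-2·1; sum ≡ 0  ⇒  +1.
(a,b)_3: α=-6, u≡2; β=-4, v≡2 (mod 3); (2|3)=-1, (2|3)=-1; sign (−1)^0·-1^-4·-1^-6 = +1.
(a,b)_11: α=2, u≡10; β=1, v≡1 (mod 11); (10|11)=-1, (1|11)=+1; sign (−1)^0·-1^1·+1^2 = -1.
(a,b)_7: α=-2, u≡6; β=0, v≡6 (mod 7); (6|7)=-1, (6|7)=-1; sign (−1)^0·-1^0·-1^-2 = +1.
(a,b)_37: α=1, u≡16; β=0, v≡34 (mod 37); (16|37)=+1, (34|37)=+1; sign (−1)^0·+1^0·+1^1 = +1.
(a,b)_43: α=2, u≡24; β=1, v≡4 (mod 43); (24|43)=+1, (4|43)=+1; sign (−1)^0·+1^1·+1^2 = +1.
(a,b)_5: α=6, u≡3; β=2, v≡1 (mod 5); (3|5)=-1, (1|5)=+1; sign (−1)^0·-1^2·+1^6 = +1.
(a,b)_∞: sgn(-37)=−, sgn(6149)=+, so +1.
|Ram(-37, 6149)| = 2, even; anisotropic at {11, 13}.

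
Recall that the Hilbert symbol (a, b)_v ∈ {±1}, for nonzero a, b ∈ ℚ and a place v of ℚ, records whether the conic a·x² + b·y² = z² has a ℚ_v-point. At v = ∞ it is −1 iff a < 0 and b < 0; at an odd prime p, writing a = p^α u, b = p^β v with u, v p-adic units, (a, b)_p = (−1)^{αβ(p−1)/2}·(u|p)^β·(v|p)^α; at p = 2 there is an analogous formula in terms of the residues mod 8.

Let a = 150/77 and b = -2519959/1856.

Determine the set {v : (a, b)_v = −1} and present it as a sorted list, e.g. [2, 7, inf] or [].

Mod squares: a ≡ 462, b ≡ -432419. Check v ∈ {∞, 2, 3, 5, 7, 11, 13, 29, 31, 37}.
v=3: a=3^1·(≡1), b=3^0·(≡1) mod 3; (1|3)=+1, (1|3)=+1; (−1)^{1·0·1}·(+1)^0·(+1)^1 = +1.
v=13: a=13^0·(≡6), b=13^3·(≡1) mod 13; (6|13)=-1, (1|13)=+1; (−1)^{0·3·6}·(-1)^3·(+1)^0 = -1.
v=11: a=11^-1·(≡1), b=11^0·(≡8) mod 11; (1|11)=+1, (8|11)=-1; (−1)^{-1·0·5}·(+1)^0·(-1)^-1 = -1.
v=37: a=37^0·(≡13), b=37^1·(≡14) mod 37; (13|37)=-1, (14|37)=-1; (−1)^{0·1·18}·(-1)^1·(-1)^0 = -1.
v=2: v_2(a)=1, v_2(b)=-6; units ≡ 7, 5 (mod 8); ε·ε+αω+βω = 1·0+1·1+-6·0 ≡ 1  ⇒  (a,b)_2 = -1.
v=29: a=29^0·(≡14), b=29^-1·(≡9) mod 29; (14|29)=-1, (9|29)=+1; (−1)^{0·-1·14}·(-1)^-1·(+1)^0 = -1.
v=31: a=31^0·(≡10), b=31^1·(≡25) mod 31; (10|31)=+1, (25|31)=+1; (−1)^{0·1·15}·(+1)^1·(+1)^0 = +1.
v=∞: 462 > 0 and -432419 < 0  ⇒  (a,b)_∞ = +1.
v=5: a=5^2·(≡3), b=5^0·(≡1) mod 5; (3|5)=-1, (1|5)=+1; (−1)^{2·0·2}·(-1)^0·(+1)^2 = +1.
v=7: a=7^-1·(≡6), b=7^0·(≡6) mod 7; (6|7)=-1, (6|7)=-1; (−1)^{-1·0·3}·(-1)^0·(-1)^-1 = -1.
|Ram(462, -432419)| = 6, even; anisotropic at {2, 7, 11, 13, 29, 37}.

[2, 7, 11, 13, 29, 37]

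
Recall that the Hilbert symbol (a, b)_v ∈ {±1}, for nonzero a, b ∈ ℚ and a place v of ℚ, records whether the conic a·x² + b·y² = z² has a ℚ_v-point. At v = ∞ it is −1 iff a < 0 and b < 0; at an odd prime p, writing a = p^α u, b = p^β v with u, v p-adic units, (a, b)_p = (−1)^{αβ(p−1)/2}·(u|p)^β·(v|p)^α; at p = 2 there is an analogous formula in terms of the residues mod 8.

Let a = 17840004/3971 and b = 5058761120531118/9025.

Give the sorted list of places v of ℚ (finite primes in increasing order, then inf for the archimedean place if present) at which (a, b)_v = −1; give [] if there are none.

[3, 7, 13, 17]

(a, b) ≡ (51051, 462) mod (ℚ^×)²; places V = {2, 3, 5, 7, 11, 13, 17, 19, 23, 31, ∞}.
(a,b)_17: α=1, u≡7; β=2, v≡7 (mod 17); (7|17)=-1, (7|17)=-1; sign (−1)^0·-1^2·-1^1 = -1.
(a,b)_3: α=1, u≡1; β=3, v≡1 (mod 3); (1|3)=+1, (1|3)=+1; sign (−1)^1·+1^3·+1^1 = -1.
(a,b)_2: α=2, β=1; u≡3, v≡7 (mod 8); ε(u)ε(v)=1·1, αω(v)=2·0, βω(u)=1·1; sum ≡ 0  ⇒  +1.
(a,b)_7: α=1, u≡6; β=3, v≡6 (mod 7); (6|7)=-1, (6|7)=-1; sign (−1)^1·-1^3·-1^1 = -1.
(a,b)_31: α=2, u≡19; β=2, v≡18 (mod 31); (19|31)=+1, (18|31)=+1; sign (−1)^0·+1^2·+1^2 = +1.
(a,b)_∞: sgn(51051)=+, sgn(462)=+, so +1.
(a,b)_5: α=0, u≡4; β=-2, v≡3 (mod 5); (4|5)=+1, (3|5)=-1; sign (−1)^0·+1^-2·-1^0 = +1.
(a,b)_19: α=-2, u≡1; β=-2, v≡11 (mod 19); (1|19)=+1, (11|19)=+1; sign (−1)^0·+1^-2·+1^-2 = +1.
(a,b)_23: α=0, u≡22; β=2, v≡8 (mod 23); (22|23)=-1, (8|23)=+1; sign (−1)^0·-1^2·+1^0 = +1.
(a,b)_11: α=-1, u≡8; β=1, v≡5 (mod 11); (8|11)=-1, (5|11)=+1; sign (−1)^1·-1^1·+1^-1 = +1.
(a,b)_13: α=1, u≡9; β=2, v≡11 (mod 13); (9|13)=+1, (11|13)=-1; sign (−1)^0·+1^2·-1^1 = -1.
(51051, 462 / ℚ) ramifies at {3, 7, 13, 17}: a division algebra.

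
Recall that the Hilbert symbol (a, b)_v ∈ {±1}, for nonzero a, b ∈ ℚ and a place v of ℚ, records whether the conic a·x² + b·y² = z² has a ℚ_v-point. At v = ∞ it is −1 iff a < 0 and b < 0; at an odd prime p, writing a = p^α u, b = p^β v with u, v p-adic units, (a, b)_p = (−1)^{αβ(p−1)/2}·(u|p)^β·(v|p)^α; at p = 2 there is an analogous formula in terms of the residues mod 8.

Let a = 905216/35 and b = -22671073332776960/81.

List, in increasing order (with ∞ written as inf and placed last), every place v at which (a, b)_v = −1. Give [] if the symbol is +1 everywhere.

[2, 7, 17, 23]

Mod squares: a ≡ 7735, b ≡ -13685. Check v ∈ {∞, 2, 3, 5, 7, 13, 17, 23}.
v=17: a=17^1·(≡4), b=17^3·(≡3) mod 17; (4|17)=+1, (3|17)=-1; (−1)^{1·3·8}·(+1)^3·(-1)^1 = -1.
v=2: v_2(a)=12, v_2(b)=12; units ≡ 7, 3 (mod 8); ε·ε+αω+βω = 1·1+12·1+12·0 ≡ 1  ⇒  (a,b)_2 = -1.
v=∞: 7735 > 0 and -13685 < 0  ⇒  (a,b)_∞ = +1.
v=5: a=5^-1·(≡3), b=5^1·(≡3) mod 5; (3|5)=-1, (3|5)=-1; (−1)^{-1·1·2}·(-1)^1·(-1)^-1 = +1.
v=3: a=3^0·(≡1), b=3^-4·(≡1) mod 3; (1|3)=+1, (1|3)=+1; (−1)^{0·-4·1}·(+1)^-4·(+1)^0 = +1.
v=13: a=13^1·(≡12), b=13^4·(≡1) mod 13; (12|13)=+1, (1|13)=+1; (−1)^{1·4·6}·(+1)^4·(+1)^1 = +1.
v=7: a=7^-1·(≡5), b=7^3·(≡6) mod 7; (5|7)=-1, (6|7)=-1; (−1)^{-1·3·3}·(-1)^3·(-1)^-1 = -1.
v=23: a=23^0·(≡10), b=23^1·(≡6) mod 23; (10|23)=-1, (6|23)=+1; (−1)^{0·1·11}·(-1)^1·(+1)^0 = -1.
(7735, -13685 / ℚ) ramifies at {2, 7, 17, 23}: a division algebra.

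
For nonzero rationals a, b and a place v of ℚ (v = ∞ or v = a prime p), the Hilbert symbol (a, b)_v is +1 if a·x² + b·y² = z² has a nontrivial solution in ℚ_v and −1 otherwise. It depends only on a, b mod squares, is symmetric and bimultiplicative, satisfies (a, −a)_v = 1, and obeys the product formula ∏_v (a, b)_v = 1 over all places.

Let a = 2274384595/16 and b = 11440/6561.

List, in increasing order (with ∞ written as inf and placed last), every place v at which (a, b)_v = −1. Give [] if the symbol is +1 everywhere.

[2, 5, 11, 13, 29, 43]

(a, b) ≡ (1352995, 715) mod (ℚ^×)²; places V = {2, 3, 5, 7, 11, 13, 29, 31, 41, 43, ∞}.
(a,b)_3: α=0, u≡1; β=-8, v≡1 (mod 3); (1|3)=+1, (1|3)=+1; sign (−1)^0·+1^-8·+1^0 = +1.
(a,b)_∞: sgn(1352995)=+, sgn(715)=+, so +1.
(a,b)_2: α=-4, β=4; u≡3, v≡3 (mod 8); ε(u)ε(v)=1·1, αω(v)=-4·1, βω(u)=4·1; sum ≡ 1  ⇒  -1.
(a,b)_13: α=0, u≡5; β=1, v≡1 (mod 13); (5|13)=-1, (1|13)=+1; sign (−1)^0·-1^1·+1^0 = -1.
(a,b)_41: α=2, u≡33; β=0, v≡1 (mod 41); (33|41)=+1, (1|41)=+1; sign (−1)^0·+1^0·+1^2 = +1.
(a,b)_29: α=1, u≡4; β=0, v≡2 (mod 29); (4|29)=+1, (2|29)=-1; sign (−1)^0·+1^0·-1^1 = -1.
(a,b)_31: α=1, u≡20; β=0, v≡14 (mod 31); (20|31)=+1, (14|31)=+1; sign (−1)^0·+1^0·+1^1 = +1.
(a,b)_7: α=1, u≡4; β=0, v≡1 (mod 7); (4|7)=+1, (1|7)=+1; sign (−1)^0·+1^0·+1^1 = +1.
(a,b)_11: α=0, u≡2; β=1, v≡10 (mod 11); (2|11)=-1, (10|11)=-1; sign (−1)^0·-1^1·-1^0 = -1.
(a,b)_5: α=1, u≡4; β=1, v≡3 (mod 5); (4|5)=+1, (3|5)=-1; sign (−1)^0·+1^1·-1^1 = -1.
(a,b)_43: α=1, u≡8; β=0, v≡19 (mod 43); (8|43)=-1, (19|43)=-1; sign (−1)^0·-1^0·-1^1 = -1.
(1352995, 715 / ℚ) ramifies at {2, 5, 11, 13, 29, 43}: a division algebra.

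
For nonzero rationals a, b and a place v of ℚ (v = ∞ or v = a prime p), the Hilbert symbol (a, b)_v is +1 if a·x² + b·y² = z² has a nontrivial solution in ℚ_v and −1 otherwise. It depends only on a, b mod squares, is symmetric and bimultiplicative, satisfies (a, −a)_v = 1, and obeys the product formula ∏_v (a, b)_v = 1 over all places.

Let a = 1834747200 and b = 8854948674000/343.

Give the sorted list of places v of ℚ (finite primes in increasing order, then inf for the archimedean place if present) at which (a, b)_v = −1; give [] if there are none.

(a, b) ≡ (13, 1155) mod (ℚ^×)²; places V = {2, 3, 5, 7, 11, 13, ∞}.
(a,b)_3: α=6, u≡1; β=9, v≡1 (mod 3); (1|3)=+1, (1|3)=+1; sign (−1)^0·+1^9·+1^6 = +1.
(a,b)_5: α=2, u≡3; β=3, v≡4 (mod 5); (3|5)=-1, (4|5)=+1; sign (−1)^0·-1^3·+1^2 = -1.
(a,b)_∞: sgn(13)=+, sgn(1155)=+, so +1.
(a,b)_2: α=6, β=4; u≡5, v≡3 (mod 8); ε(u)ε(v)=0·1, αω(v)=6·1, βω(u)=4·1; sum ≡ 0  ⇒  +1.
(a,b)_13: α=1, u≡4; β=2, v≡11 (mod 13); (4|13)=+1, (11|13)=-1; sign (−1)^0·+1^2·-1^1 = -1.
(a,b)_7: α=0, u≡6; β=-3, v≡2 (mod 7); (6|7)=-1, (2|7)=+1; sign (−1)^0·-1^-3·+1^0 = -1.
(a,b)_11: α=2, u≡8; β=3, v≡6 (mod 11); (8|11)=-1, (6|11)=-1; sign (−1)^0·-1^3·-1^2 = -1.
|Ram(13, 1155)| = 4, even; anisotropic at {5, 7, 11, 13}.

[5, 7, 11, 13]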